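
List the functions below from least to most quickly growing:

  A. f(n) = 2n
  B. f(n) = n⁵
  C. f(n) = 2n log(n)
A < C < B

Comparing growth rates:
A = 2n is O(n)
C = 2n log(n) is O(n log n)
B = n⁵ is O(n⁵)

Therefore, the order from slowest to fastest is: A < C < B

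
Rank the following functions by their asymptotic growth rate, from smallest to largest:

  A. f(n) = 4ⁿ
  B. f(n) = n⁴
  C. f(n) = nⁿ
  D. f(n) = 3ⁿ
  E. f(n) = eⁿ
B < E < D < A < C

Comparing growth rates:
B = n⁴ is O(n⁴)
E = eⁿ is O(eⁿ)
D = 3ⁿ is O(3ⁿ)
A = 4ⁿ is O(4ⁿ)
C = nⁿ is O(nⁿ)

Therefore, the order from slowest to fastest is: B < E < D < A < C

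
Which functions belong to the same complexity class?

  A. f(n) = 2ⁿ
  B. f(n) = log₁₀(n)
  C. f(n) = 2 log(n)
B and C

Examining each function:
  A. 2ⁿ is O(2ⁿ)
  B. log₁₀(n) is O(log n)
  C. 2 log(n) is O(log n)

Functions B and C both have the same complexity class.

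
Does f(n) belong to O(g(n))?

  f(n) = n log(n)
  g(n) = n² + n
True

f(n) = n log(n) is O(n log n), and g(n) = n² + n is O(n²).
Since O(n log n) ⊆ O(n²) (f grows no faster than g), f(n) = O(g(n)) is true.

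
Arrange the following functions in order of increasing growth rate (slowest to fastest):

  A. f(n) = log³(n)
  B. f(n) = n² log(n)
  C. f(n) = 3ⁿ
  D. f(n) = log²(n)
D < A < B < C

Comparing growth rates:
D = log²(n) is O(log² n)
A = log³(n) is O(log³ n)
B = n² log(n) is O(n² log n)
C = 3ⁿ is O(3ⁿ)

Therefore, the order from slowest to fastest is: D < A < B < C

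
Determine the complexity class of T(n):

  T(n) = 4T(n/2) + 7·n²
Θ(n² log n)

Master Theorem: a = 4, b = 2, f(n) = 7·n².
Compute the critical exponent d = log₂(4) = 2.
Compare f(n) = Θ(n²) against n^d:
  k = 2 = d, so f(n) = Θ(n^d) — Case 2.
  Work is balanced across levels: T(n) = Θ(n^d log n) = Θ(n² log n).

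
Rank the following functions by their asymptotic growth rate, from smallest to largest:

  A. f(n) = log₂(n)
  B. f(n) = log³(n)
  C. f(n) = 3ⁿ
A < B < C

Comparing growth rates:
A = log₂(n) is O(log n)
B = log³(n) is O(log³ n)
C = 3ⁿ is O(3ⁿ)

Therefore, the order from slowest to fastest is: A < B < C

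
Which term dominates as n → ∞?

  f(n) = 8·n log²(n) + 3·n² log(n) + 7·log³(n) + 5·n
3·n² log(n)

Looking at each term:
  - 8·n log²(n) is O(n log² n)
  - 3·n² log(n) is O(n² log n)
  - 7·log³(n) is O(log³ n)
  - 5·n is O(n)

The term 3·n² log(n) (O(n² log n)) grows fastest and dominates all others.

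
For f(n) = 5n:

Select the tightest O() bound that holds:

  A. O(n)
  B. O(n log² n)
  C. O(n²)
A

f(n) = 5n is O(n).
All listed options are valid Big-O bounds (upper bounds),
but O(n) is the tightest (smallest valid bound).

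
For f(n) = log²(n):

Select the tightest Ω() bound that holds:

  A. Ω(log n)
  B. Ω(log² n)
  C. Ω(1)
B

f(n) = log²(n) is Ω(log² n).
All listed options are valid Big-Ω bounds (lower bounds),
but Ω(log² n) is the tightest (largest valid bound).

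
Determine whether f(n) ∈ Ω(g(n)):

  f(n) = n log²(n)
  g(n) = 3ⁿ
False

f(n) = n log²(n) is O(n log² n), and g(n) = 3ⁿ is O(3ⁿ).
Since O(n log² n) grows slower than O(3ⁿ), f(n) = Ω(g(n)) is false.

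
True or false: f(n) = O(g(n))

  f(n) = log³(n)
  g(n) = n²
True

f(n) = log³(n) is O(log³ n), and g(n) = n² is O(n²).
Since O(log³ n) ⊆ O(n²) (f grows no faster than g), f(n) = O(g(n)) is true.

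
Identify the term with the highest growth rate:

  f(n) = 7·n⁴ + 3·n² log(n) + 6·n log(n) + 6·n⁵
6·n⁵

Looking at each term:
  - 7·n⁴ is O(n⁴)
  - 3·n² log(n) is O(n² log n)
  - 6·n log(n) is O(n log n)
  - 6·n⁵ is O(n⁵)

The term 6·n⁵ (O(n⁵)) grows fastest and dominates all others.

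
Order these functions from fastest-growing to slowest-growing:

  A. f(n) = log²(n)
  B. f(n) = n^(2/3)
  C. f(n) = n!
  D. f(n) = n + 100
C > D > B > A

Comparing growth rates:
C = n! is O(n!)
D = n + 100 is O(n)
B = n^(2/3) is O(n^(2/3))
A = log²(n) is O(log² n)

Therefore, the order from fastest to slowest is: C > D > B > A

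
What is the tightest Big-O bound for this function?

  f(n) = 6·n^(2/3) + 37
O(n^(2/3))

The dominant term in 6·n^(2/3) + 37 is 6·n^(2/3), which is Θ(n^(2/3)).
Lower-order terms (37) are asymptotically negligible.
Constants are absorbed, so the tightest bound is O(n^(2/3)).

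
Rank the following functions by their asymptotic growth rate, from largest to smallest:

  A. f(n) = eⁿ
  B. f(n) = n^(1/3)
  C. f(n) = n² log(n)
A > C > B

Comparing growth rates:
A = eⁿ is O(eⁿ)
C = n² log(n) is O(n² log n)
B = n^(1/3) is O(n^(1/3))

Therefore, the order from fastest to slowest is: A > C > B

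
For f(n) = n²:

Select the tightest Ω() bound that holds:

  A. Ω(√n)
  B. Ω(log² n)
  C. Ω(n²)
C

f(n) = n² is Ω(n²).
All listed options are valid Big-Ω bounds (lower bounds),
but Ω(n²) is the tightest (largest valid bound).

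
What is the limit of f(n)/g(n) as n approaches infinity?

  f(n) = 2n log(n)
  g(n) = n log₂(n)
log(4)

Since 2n log(n) and n log₂(n) have the same growth rate (O(n log n)),
the ratio converges to a constant: log(4).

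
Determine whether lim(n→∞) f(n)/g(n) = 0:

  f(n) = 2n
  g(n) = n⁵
True

f(n) = 2n is O(n), and g(n) = n⁵ is O(n⁵).
Since O(n) grows strictly slower than O(n⁵), f(n) = o(g(n)) is true.
This means lim(n→∞) f(n)/g(n) = 0.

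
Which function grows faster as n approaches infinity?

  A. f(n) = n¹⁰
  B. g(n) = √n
A

f(n) = n¹⁰ is O(n¹⁰), while g(n) = √n is O(√n).
Since O(n¹⁰) grows faster than O(√n), f(n) dominates.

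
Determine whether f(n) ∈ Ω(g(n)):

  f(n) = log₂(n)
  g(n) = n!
False

f(n) = log₂(n) is O(log n), and g(n) = n! is O(n!).
Since O(log n) grows slower than O(n!), f(n) = Ω(g(n)) is false.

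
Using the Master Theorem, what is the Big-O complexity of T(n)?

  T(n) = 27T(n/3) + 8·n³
Θ(n³ log n)

Master Theorem: a = 27, b = 3, f(n) = 8·n³.
Compute the critical exponent d = log₃(27) = 3.
Compare f(n) = Θ(n³) against n^d:
  k = 3 = d, so f(n) = Θ(n^d) — Case 2.
  Work is balanced across levels: T(n) = Θ(n^d log n) = Θ(n³ log n).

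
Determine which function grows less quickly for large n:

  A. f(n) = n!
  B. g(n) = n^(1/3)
B

f(n) = n! is O(n!), while g(n) = n^(1/3) is O(n^(1/3)).
Since O(n^(1/3)) grows slower than O(n!), g(n) is dominated.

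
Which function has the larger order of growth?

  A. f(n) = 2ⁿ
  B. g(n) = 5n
A

f(n) = 2ⁿ is O(2ⁿ), while g(n) = 5n is O(n).
Since O(2ⁿ) grows faster than O(n), f(n) dominates.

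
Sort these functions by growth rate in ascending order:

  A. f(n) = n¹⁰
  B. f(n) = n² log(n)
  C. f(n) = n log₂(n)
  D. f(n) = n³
C < B < D < A

Comparing growth rates:
C = n log₂(n) is O(n log n)
B = n² log(n) is O(n² log n)
D = n³ is O(n³)
A = n¹⁰ is O(n¹⁰)

Therefore, the order from slowest to fastest is: C < B < D < A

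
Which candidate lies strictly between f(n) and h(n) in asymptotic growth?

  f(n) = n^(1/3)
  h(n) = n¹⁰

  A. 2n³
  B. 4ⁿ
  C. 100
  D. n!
A

We need g(n) with n^(1/3) = o(g(n)) and g(n) = o(n¹⁰), i.e. O(n^(1/3)) ≺ g ≺ O(n¹⁰).
Check each option:
  A. 2n³ — O(n³) is strictly between O(n^(1/3)) and O(n¹⁰) ✓
  B. 4ⁿ — O(4ⁿ) does not grow strictly slower than h(n)
  C. 100 — O(1) does not grow strictly faster than f(n)
  D. n! — O(n!) does not grow strictly slower than h(n)

Only option A (2n³) lies strictly between.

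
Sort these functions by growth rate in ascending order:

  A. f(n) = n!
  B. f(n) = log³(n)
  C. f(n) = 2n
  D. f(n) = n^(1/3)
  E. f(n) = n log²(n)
B < D < C < E < A

Comparing growth rates:
B = log³(n) is O(log³ n)
D = n^(1/3) is O(n^(1/3))
C = 2n is O(n)
E = n log²(n) is O(n log² n)
A = n! is O(n!)

Therefore, the order from slowest to fastest is: B < D < C < E < A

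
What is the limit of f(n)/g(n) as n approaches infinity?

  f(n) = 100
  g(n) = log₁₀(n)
0

Since 100 (O(1)) grows slower than log₁₀(n) (O(log n)),
the ratio f(n)/g(n) → 0 as n → ∞.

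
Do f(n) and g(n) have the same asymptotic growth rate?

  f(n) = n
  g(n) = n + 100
True

f(n) = n and g(n) = n + 100 are both O(n).
Since they have the same asymptotic growth rate, f(n) = Θ(g(n)) is true.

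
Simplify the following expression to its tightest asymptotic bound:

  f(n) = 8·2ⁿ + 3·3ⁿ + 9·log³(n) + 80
Θ(3ⁿ)

Order the terms by growth rate: 80 ≺ 9·log³(n) ≺ 8·2ⁿ ≺ 3·3ⁿ.
The fastest-growing term 3·3ⁿ dominates as n → ∞; dropping its constant factor gives Θ(3ⁿ).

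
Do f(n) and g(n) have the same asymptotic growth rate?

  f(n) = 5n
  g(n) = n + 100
True

f(n) = 5n and g(n) = n + 100 are both O(n).
Since they have the same asymptotic growth rate, f(n) = Θ(g(n)) is true.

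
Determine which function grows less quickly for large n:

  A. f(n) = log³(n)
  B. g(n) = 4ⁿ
A

f(n) = log³(n) is O(log³ n), while g(n) = 4ⁿ is O(4ⁿ).
Since O(log³ n) grows slower than O(4ⁿ), f(n) is dominated.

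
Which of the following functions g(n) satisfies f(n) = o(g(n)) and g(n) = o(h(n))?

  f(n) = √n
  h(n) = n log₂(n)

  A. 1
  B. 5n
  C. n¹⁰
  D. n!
B

We need g(n) with √n = o(g(n)) and g(n) = o(n log₂(n)), i.e. O(√n) ≺ g ≺ O(n log n).
Check each option:
  A. 1 — O(1) does not grow strictly faster than f(n)
  B. 5n — O(n) is strictly between O(√n) and O(n log n) ✓
  C. n¹⁰ — O(n¹⁰) does not grow strictly slower than h(n)
  D. n! — O(n!) does not grow strictly slower than h(n)

Only option B (5n) lies strictly between.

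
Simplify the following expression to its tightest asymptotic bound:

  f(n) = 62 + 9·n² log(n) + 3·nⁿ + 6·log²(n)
Θ(nⁿ)

Order the terms by growth rate: 62 ≺ 6·log²(n) ≺ 9·n² log(n) ≺ 3·nⁿ.
The fastest-growing term 3·nⁿ dominates as n → ∞; dropping its constant factor gives Θ(nⁿ).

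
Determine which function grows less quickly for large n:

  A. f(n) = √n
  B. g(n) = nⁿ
A

f(n) = √n is O(√n), while g(n) = nⁿ is O(nⁿ).
Since O(√n) grows slower than O(nⁿ), f(n) is dominated.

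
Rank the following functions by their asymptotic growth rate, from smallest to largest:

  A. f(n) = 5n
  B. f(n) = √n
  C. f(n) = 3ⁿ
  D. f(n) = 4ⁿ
B < A < C < D

Comparing growth rates:
B = √n is O(√n)
A = 5n is O(n)
C = 3ⁿ is O(3ⁿ)
D = 4ⁿ is O(4ⁿ)

Therefore, the order from slowest to fastest is: B < A < C < D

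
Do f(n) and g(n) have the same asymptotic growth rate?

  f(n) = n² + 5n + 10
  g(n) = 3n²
True

f(n) = n² + 5n + 10 and g(n) = 3n² are both O(n²).
Since they have the same asymptotic growth rate, f(n) = Θ(g(n)) is true.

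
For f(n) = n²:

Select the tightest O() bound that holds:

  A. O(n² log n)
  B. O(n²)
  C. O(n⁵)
B

f(n) = n² is O(n²).
All listed options are valid Big-O bounds (upper bounds),
but O(n²) is the tightest (smallest valid bound).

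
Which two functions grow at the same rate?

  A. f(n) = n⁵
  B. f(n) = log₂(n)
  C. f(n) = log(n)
B and C

Examining each function:
  A. n⁵ is O(n⁵)
  B. log₂(n) is O(log n)
  C. log(n) is O(log n)

Functions B and C both have the same complexity class.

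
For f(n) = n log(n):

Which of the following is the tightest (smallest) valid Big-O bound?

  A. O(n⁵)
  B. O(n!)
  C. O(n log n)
C

f(n) = n log(n) is O(n log n).
All listed options are valid Big-O bounds (upper bounds),
but O(n log n) is the tightest (smallest valid bound).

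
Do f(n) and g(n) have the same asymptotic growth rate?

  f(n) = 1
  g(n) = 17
True

f(n) = 1 and g(n) = 17 are both O(1).
Since they have the same asymptotic growth rate, f(n) = Θ(g(n)) is true.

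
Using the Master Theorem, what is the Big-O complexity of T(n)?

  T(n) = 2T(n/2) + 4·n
Θ(n log n)

Master Theorem: a = 2, b = 2, f(n) = 4·n.
Compute the critical exponent d = log₂(2) = 1.
Compare f(n) = Θ(n) against n^d:
  k = 1 = d, so f(n) = Θ(n^d) — Case 2.
  Work is balanced across levels: T(n) = Θ(n^d log n) = Θ(n log n).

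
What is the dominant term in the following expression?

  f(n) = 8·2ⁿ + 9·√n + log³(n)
8·2ⁿ

Looking at each term:
  - 8·2ⁿ is O(2ⁿ)
  - 9·√n is O(√n)
  - log³(n) is O(log³ n)

The term 8·2ⁿ (O(2ⁿ)) grows fastest and dominates all others.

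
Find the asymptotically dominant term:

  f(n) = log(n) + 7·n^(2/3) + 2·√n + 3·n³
3·n³

Looking at each term:
  - log(n) is O(log n)
  - 7·n^(2/3) is O(n^(2/3))
  - 2·√n is O(√n)
  - 3·n³ is O(n³)

The term 3·n³ (O(n³)) grows fastest and dominates all others.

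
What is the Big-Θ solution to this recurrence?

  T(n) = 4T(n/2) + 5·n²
Θ(n² log n)

Master Theorem: a = 4, b = 2, f(n) = 5·n².
Compute the critical exponent d = log₂(4) = 2.
Compare f(n) = Θ(n²) against n^d:
  k = 2 = d, so f(n) = Θ(n^d) — Case 2.
  Work is balanced across levels: T(n) = Θ(n^d log n) = Θ(n² log n).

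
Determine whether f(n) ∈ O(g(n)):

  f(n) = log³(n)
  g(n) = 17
False

f(n) = log³(n) is O(log³ n), and g(n) = 17 is O(1).
Since O(log³ n) grows faster than O(1), f(n) = O(g(n)) is false.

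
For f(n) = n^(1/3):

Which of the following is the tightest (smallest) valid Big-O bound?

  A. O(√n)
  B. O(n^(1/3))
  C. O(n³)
B

f(n) = n^(1/3) is O(n^(1/3)).
All listed options are valid Big-O bounds (upper bounds),
but O(n^(1/3)) is the tightest (smallest valid bound).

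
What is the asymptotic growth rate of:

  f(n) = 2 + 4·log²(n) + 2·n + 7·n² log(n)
Θ(n² log n)

Order the terms by growth rate: 2 ≺ 4·log²(n) ≺ 2·n ≺ 7·n² log(n).
The fastest-growing term 7·n² log(n) dominates as n → ∞; dropping its constant factor gives Θ(n² log n).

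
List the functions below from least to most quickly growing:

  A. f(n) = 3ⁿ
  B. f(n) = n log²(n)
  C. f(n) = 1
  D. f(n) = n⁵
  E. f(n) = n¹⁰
C < B < D < E < A

Comparing growth rates:
C = 1 is O(1)
B = n log²(n) is O(n log² n)
D = n⁵ is O(n⁵)
E = n¹⁰ is O(n¹⁰)
A = 3ⁿ is O(3ⁿ)

Therefore, the order from slowest to fastest is: C < B < D < E < A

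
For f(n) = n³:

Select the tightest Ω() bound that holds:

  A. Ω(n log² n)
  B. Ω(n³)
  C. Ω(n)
B

f(n) = n³ is Ω(n³).
All listed options are valid Big-Ω bounds (lower bounds),
but Ω(n³) is the tightest (largest valid bound).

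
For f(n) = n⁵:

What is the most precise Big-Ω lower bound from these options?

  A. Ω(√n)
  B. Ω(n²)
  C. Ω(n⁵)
C

f(n) = n⁵ is Ω(n⁵).
All listed options are valid Big-Ω bounds (lower bounds),
but Ω(n⁵) is the tightest (largest valid bound).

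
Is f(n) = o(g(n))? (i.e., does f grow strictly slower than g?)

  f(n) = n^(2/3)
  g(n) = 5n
True

f(n) = n^(2/3) is O(n^(2/3)), and g(n) = 5n is O(n).
Since O(n^(2/3)) grows strictly slower than O(n), f(n) = o(g(n)) is true.
This means lim(n→∞) f(n)/g(n) = 0.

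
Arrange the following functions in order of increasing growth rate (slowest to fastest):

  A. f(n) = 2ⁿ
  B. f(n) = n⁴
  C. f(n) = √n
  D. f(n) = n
C < D < B < A

Comparing growth rates:
C = √n is O(√n)
D = n is O(n)
B = n⁴ is O(n⁴)
A = 2ⁿ is O(2ⁿ)

Therefore, the order from slowest to fastest is: C < D < B < A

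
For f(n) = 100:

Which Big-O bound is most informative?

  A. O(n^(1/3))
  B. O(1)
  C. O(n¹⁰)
B

f(n) = 100 is O(1).
All listed options are valid Big-O bounds (upper bounds),
but O(1) is the tightest (smallest valid bound).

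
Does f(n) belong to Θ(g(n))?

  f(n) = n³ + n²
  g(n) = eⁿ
False

f(n) = n³ + n² is O(n³), and g(n) = eⁿ is O(eⁿ).
Since they have different growth rates, f(n) = Θ(g(n)) is false.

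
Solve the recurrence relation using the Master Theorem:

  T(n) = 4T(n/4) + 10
Θ(n)

Master Theorem: a = 4, b = 4, f(n) = 10.
Compute the critical exponent d = log₄(4) = 1.
Compare f(n) = Θ(1) against n^d:
  k = 0 < d = 1, so f(n) = O(n^(d-ε)) — Case 1.
  The recursion cost dominates: T(n) = Θ(n^d) = Θ(n).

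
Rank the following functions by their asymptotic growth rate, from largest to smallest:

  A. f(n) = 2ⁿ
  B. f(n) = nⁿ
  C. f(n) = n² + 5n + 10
B > A > C

Comparing growth rates:
B = nⁿ is O(nⁿ)
A = 2ⁿ is O(2ⁿ)
C = n² + 5n + 10 is O(n²)

Therefore, the order from fastest to slowest is: B > A > C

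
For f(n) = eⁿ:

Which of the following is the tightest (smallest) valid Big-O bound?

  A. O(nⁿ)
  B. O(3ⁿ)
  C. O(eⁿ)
C

f(n) = eⁿ is O(eⁿ).
All listed options are valid Big-O bounds (upper bounds),
but O(eⁿ) is the tightest (smallest valid bound).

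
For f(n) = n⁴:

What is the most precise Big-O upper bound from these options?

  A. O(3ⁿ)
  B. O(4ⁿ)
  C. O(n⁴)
C

f(n) = n⁴ is O(n⁴).
All listed options are valid Big-O bounds (upper bounds),
but O(n⁴) is the tightest (smallest valid bound).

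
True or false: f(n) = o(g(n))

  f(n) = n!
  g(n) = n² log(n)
False

f(n) = n! is O(n!), and g(n) = n² log(n) is O(n² log n).
Since O(n!) grows faster than or equal to O(n² log n), f(n) = o(g(n)) is false.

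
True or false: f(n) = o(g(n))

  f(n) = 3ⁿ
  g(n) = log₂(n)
False

f(n) = 3ⁿ is O(3ⁿ), and g(n) = log₂(n) is O(log n).
Since O(3ⁿ) grows faster than or equal to O(log n), f(n) = o(g(n)) is false.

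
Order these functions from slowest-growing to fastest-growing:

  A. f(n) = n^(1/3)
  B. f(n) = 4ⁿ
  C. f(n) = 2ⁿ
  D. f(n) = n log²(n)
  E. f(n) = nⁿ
A < D < C < B < E

Comparing growth rates:
A = n^(1/3) is O(n^(1/3))
D = n log²(n) is O(n log² n)
C = 2ⁿ is O(2ⁿ)
B = 4ⁿ is O(4ⁿ)
E = nⁿ is O(nⁿ)

Therefore, the order from slowest to fastest is: A < D < C < B < E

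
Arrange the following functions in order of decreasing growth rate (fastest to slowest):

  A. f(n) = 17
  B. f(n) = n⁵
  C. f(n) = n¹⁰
C > B > A

Comparing growth rates:
C = n¹⁰ is O(n¹⁰)
B = n⁵ is O(n⁵)
A = 17 is O(1)

Therefore, the order from fastest to slowest is: C > B > A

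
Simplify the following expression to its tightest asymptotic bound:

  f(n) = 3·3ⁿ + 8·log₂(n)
Θ(3ⁿ)

Order the terms by growth rate: 8·log₂(n) ≺ 3·3ⁿ.
The fastest-growing term 3·3ⁿ dominates as n → ∞; dropping its constant factor gives Θ(3ⁿ).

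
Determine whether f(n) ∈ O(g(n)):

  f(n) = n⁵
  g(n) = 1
False

f(n) = n⁵ is O(n⁵), and g(n) = 1 is O(1).
Since O(n⁵) grows faster than O(1), f(n) = O(g(n)) is false.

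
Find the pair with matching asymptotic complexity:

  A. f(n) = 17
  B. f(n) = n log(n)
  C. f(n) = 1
A and C

Examining each function:
  A. 17 is O(1)
  B. n log(n) is O(n log n)
  C. 1 is O(1)

Functions A and C both have the same complexity class.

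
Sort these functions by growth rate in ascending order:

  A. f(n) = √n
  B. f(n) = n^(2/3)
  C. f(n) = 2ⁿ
A < B < C

Comparing growth rates:
A = √n is O(√n)
B = n^(2/3) is O(n^(2/3))
C = 2ⁿ is O(2ⁿ)

Therefore, the order from slowest to fastest is: A < B < C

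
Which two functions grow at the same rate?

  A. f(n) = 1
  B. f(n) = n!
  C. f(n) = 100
A and C

Examining each function:
  A. 1 is O(1)
  B. n! is O(n!)
  C. 100 is O(1)

Functions A and C both have the same complexity class.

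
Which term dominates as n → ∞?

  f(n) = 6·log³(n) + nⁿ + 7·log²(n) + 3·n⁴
nⁿ

Looking at each term:
  - 6·log³(n) is O(log³ n)
  - nⁿ is O(nⁿ)
  - 7·log²(n) is O(log² n)
  - 3·n⁴ is O(n⁴)

The term nⁿ (O(nⁿ)) grows fastest and dominates all others.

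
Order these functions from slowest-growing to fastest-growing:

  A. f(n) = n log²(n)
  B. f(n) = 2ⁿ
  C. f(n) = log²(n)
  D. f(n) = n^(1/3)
C < D < A < B

Comparing growth rates:
C = log²(n) is O(log² n)
D = n^(1/3) is O(n^(1/3))
A = n log²(n) is O(n log² n)
B = 2ⁿ is O(2ⁿ)

Therefore, the order from slowest to fastest is: C < D < A < B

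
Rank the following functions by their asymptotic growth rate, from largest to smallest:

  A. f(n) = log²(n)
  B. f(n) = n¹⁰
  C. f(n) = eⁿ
C > B > A

Comparing growth rates:
C = eⁿ is O(eⁿ)
B = n¹⁰ is O(n¹⁰)
A = log²(n) is O(log² n)

Therefore, the order from fastest to slowest is: C > B > A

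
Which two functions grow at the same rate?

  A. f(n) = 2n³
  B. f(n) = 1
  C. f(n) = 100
B and C

Examining each function:
  A. 2n³ is O(n³)
  B. 1 is O(1)
  C. 100 is O(1)

Functions B and C both have the same complexity class.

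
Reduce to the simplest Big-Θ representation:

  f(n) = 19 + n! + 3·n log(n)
Θ(n!)

Order the terms by growth rate: 19 ≺ 3·n log(n) ≺ n!.
The fastest-growing term n! dominates as n → ∞; dropping its constant factor gives Θ(n!).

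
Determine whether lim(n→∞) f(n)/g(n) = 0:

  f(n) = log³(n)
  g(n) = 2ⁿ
True

f(n) = log³(n) is O(log³ n), and g(n) = 2ⁿ is O(2ⁿ).
Since O(log³ n) grows strictly slower than O(2ⁿ), f(n) = o(g(n)) is true.
This means lim(n→∞) f(n)/g(n) = 0.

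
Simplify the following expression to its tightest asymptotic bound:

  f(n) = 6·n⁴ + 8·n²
Θ(n⁴)

Order the terms by growth rate: 8·n² ≺ 6·n⁴.
The fastest-growing term 6·n⁴ dominates as n → ∞; dropping its constant factor gives Θ(n⁴).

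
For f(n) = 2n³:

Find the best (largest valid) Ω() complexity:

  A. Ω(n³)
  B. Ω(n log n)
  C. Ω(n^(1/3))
A

f(n) = 2n³ is Ω(n³).
All listed options are valid Big-Ω bounds (lower bounds),
but Ω(n³) is the tightest (largest valid bound).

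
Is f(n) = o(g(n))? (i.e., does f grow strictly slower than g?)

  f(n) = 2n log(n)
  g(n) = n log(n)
False

f(n) = 2n log(n) is O(n log n), and g(n) = n log(n) is O(n log n).
Since they have the same growth rate, f(n) = o(g(n)) is false.
(f = o(g) requires f to grow strictly slower, not equal.)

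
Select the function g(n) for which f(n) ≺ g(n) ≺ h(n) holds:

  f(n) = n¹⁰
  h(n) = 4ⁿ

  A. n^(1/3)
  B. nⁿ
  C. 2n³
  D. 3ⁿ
D

We need g(n) with n¹⁰ = o(g(n)) and g(n) = o(4ⁿ), i.e. O(n¹⁰) ≺ g ≺ O(4ⁿ).
Check each option:
  A. n^(1/3) — O(n^(1/3)) does not grow strictly faster than f(n)
  B. nⁿ — O(nⁿ) does not grow strictly slower than h(n)
  C. 2n³ — O(n³) does not grow strictly faster than f(n)
  D. 3ⁿ — O(3ⁿ) is strictly between O(n¹⁰) and O(4ⁿ) ✓

Only option D (3ⁿ) lies strictly between.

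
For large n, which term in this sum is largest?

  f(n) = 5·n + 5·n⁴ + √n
5·n⁴

Looking at each term:
  - 5·n is O(n)
  - 5·n⁴ is O(n⁴)
  - √n is O(√n)

The term 5·n⁴ (O(n⁴)) grows fastest and dominates all others.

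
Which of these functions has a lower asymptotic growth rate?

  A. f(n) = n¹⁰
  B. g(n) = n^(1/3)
B

f(n) = n¹⁰ is O(n¹⁰), while g(n) = n^(1/3) is O(n^(1/3)).
Since O(n^(1/3)) grows slower than O(n¹⁰), g(n) is dominated.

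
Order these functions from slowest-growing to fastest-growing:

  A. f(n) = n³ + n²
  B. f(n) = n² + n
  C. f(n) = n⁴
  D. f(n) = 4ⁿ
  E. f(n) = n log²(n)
E < B < A < C < D

Comparing growth rates:
E = n log²(n) is O(n log² n)
B = n² + n is O(n²)
A = n³ + n² is O(n³)
C = n⁴ is O(n⁴)
D = 4ⁿ is O(4ⁿ)

Therefore, the order from slowest to fastest is: E < B < A < C < D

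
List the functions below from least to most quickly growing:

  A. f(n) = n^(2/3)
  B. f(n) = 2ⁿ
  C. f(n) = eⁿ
A < B < C

Comparing growth rates:
A = n^(2/3) is O(n^(2/3))
B = 2ⁿ is O(2ⁿ)
C = eⁿ is O(eⁿ)

Therefore, the order from slowest to fastest is: A < B < C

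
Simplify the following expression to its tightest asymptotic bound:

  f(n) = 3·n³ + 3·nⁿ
Θ(nⁿ)

Order the terms by growth rate: 3·n³ ≺ 3·nⁿ.
The fastest-growing term 3·nⁿ dominates as n → ∞; dropping its constant factor gives Θ(nⁿ).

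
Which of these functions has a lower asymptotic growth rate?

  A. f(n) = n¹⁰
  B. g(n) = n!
A

f(n) = n¹⁰ is O(n¹⁰), while g(n) = n! is O(n!).
Since O(n¹⁰) grows slower than O(n!), f(n) is dominated.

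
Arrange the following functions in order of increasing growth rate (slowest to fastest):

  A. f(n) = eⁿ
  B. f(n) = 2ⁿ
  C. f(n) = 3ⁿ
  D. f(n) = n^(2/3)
D < B < A < C

Comparing growth rates:
D = n^(2/3) is O(n^(2/3))
B = 2ⁿ is O(2ⁿ)
A = eⁿ is O(eⁿ)
C = 3ⁿ is O(3ⁿ)

Therefore, the order from slowest to fastest is: D < B < A < C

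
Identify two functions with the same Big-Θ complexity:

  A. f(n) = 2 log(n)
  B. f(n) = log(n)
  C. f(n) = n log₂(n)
A and B

Examining each function:
  A. 2 log(n) is O(log n)
  B. log(n) is O(log n)
  C. n log₂(n) is O(n log n)

Functions A and B both have the same complexity class.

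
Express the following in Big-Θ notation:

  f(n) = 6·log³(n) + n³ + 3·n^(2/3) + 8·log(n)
Θ(n³)

Order the terms by growth rate: 8·log(n) ≺ 6·log³(n) ≺ 3·n^(2/3) ≺ n³.
The fastest-growing term n³ dominates as n → ∞; dropping its constant factor gives Θ(n³).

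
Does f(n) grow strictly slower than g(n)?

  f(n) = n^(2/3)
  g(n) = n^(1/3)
False

f(n) = n^(2/3) is O(n^(2/3)), and g(n) = n^(1/3) is O(n^(1/3)).
Since O(n^(2/3)) grows faster than or equal to O(n^(1/3)), f(n) = o(g(n)) is false.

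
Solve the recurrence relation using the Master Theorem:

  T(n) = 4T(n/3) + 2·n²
Θ(n²)

Master Theorem: a = 4, b = 3, f(n) = 2·n².
Compute the critical exponent d = log₃(4) = 1.262.
Compare f(n) = Θ(n²) against n^d:
  k = 2 > d = 1.262, so f(n) = Ω(n^(d+ε)) — Case 3.
  Regularity: a·(n/b)^2/n^2 = a/b^2 = 4/9 < 1 ✓.
  The top-level work dominates: T(n) = Θ(f(n)) = Θ(n²).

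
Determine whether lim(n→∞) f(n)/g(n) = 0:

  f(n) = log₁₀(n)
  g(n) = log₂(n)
False

f(n) = log₁₀(n) is O(log n), and g(n) = log₂(n) is O(log n).
Since they have the same growth rate, f(n) = o(g(n)) is false.
(f = o(g) requires f to grow strictly slower, not equal.)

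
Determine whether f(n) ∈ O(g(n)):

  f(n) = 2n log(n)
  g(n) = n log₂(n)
True

f(n) = 2n log(n) and g(n) = n log₂(n) are both O(n log n).
Big-O permits equal growth rates (f ≤ c·g for some c), so f(n) = O(g(n)) is true.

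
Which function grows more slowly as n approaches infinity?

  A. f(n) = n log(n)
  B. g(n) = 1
B

f(n) = n log(n) is O(n log n), while g(n) = 1 is O(1).
Since O(1) grows slower than O(n log n), g(n) is dominated.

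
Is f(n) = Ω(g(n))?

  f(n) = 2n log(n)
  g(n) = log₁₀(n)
True

f(n) = 2n log(n) is O(n log n), and g(n) = log₁₀(n) is O(log n).
Since O(n log n) grows at least as fast as O(log n), f(n) = Ω(g(n)) is true.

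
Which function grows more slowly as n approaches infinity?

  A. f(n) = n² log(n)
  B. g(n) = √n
B

f(n) = n² log(n) is O(n² log n), while g(n) = √n is O(√n).
Since O(√n) grows slower than O(n² log n), g(n) is dominated.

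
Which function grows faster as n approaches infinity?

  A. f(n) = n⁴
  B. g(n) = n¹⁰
B

f(n) = n⁴ is O(n⁴), while g(n) = n¹⁰ is O(n¹⁰).
Since O(n¹⁰) grows faster than O(n⁴), g(n) dominates.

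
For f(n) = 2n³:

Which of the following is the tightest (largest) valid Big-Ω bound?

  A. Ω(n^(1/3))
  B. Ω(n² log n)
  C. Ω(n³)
C

f(n) = 2n³ is Ω(n³).
All listed options are valid Big-Ω bounds (lower bounds),
but Ω(n³) is the tightest (largest valid bound).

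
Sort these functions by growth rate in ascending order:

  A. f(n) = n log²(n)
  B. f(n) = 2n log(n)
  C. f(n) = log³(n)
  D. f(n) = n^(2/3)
C < D < B < A

Comparing growth rates:
C = log³(n) is O(log³ n)
D = n^(2/3) is O(n^(2/3))
B = 2n log(n) is O(n log n)
A = n log²(n) is O(n log² n)

Therefore, the order from slowest to fastest is: C < D < B < A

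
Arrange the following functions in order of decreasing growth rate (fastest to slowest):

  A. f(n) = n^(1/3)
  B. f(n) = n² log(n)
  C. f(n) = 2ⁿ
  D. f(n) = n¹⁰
C > D > B > A

Comparing growth rates:
C = 2ⁿ is O(2ⁿ)
D = n¹⁰ is O(n¹⁰)
B = n² log(n) is O(n² log n)
A = n^(1/3) is O(n^(1/3))

Therefore, the order from fastest to slowest is: C > D > B > A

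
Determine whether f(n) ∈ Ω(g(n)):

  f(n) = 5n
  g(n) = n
True

f(n) = 5n and g(n) = n are both O(n).
Big-Ω permits equal growth rates (f ≥ c·g for some c > 0), so f(n) = Ω(g(n)) is true.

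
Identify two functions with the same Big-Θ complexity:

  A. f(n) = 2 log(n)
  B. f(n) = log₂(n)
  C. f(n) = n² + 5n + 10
A and B

Examining each function:
  A. 2 log(n) is O(log n)
  B. log₂(n) is O(log n)
  C. n² + 5n + 10 is O(n²)

Functions A and B both have the same complexity class.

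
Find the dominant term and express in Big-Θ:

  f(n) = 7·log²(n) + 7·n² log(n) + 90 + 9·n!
Θ(n!)

Order the terms by growth rate: 90 ≺ 7·log²(n) ≺ 7·n² log(n) ≺ 9·n!.
The fastest-growing term 9·n! dominates as n → ∞; dropping its constant factor gives Θ(n!).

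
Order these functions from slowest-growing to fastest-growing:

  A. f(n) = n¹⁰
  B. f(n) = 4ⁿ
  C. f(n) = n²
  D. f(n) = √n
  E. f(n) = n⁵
D < C < E < A < B

Comparing growth rates:
D = √n is O(√n)
C = n² is O(n²)
E = n⁵ is O(n⁵)
A = n¹⁰ is O(n¹⁰)
B = 4ⁿ is O(4ⁿ)

Therefore, the order from slowest to fastest is: D < C < E < A < B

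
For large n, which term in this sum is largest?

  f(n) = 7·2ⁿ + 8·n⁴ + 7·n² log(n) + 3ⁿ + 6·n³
3ⁿ

Looking at each term:
  - 7·2ⁿ is O(2ⁿ)
  - 8·n⁴ is O(n⁴)
  - 7·n² log(n) is O(n² log n)
  - 3ⁿ is O(3ⁿ)
  - 6·n³ is O(n³)

The term 3ⁿ (O(3ⁿ)) grows fastest and dominates all others.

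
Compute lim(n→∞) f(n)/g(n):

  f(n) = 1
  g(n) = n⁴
0

Since 1 (O(1)) grows slower than n⁴ (O(n⁴)),
the ratio f(n)/g(n) → 0 as n → ∞.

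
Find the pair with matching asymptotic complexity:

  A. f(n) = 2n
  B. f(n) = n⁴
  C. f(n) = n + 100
A and C

Examining each function:
  A. 2n is O(n)
  B. n⁴ is O(n⁴)
  C. n + 100 is O(n)

Functions A and C both have the same complexity class.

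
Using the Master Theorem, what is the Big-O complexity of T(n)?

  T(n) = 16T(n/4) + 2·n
Θ(n²)

Master Theorem: a = 16, b = 4, f(n) = 2·n.
Compute the critical exponent d = log₄(16) = 2.
Compare f(n) = Θ(n) against n^d:
  k = 1 < d = 2, so f(n) = O(n^(d-ε)) — Case 1.
  The recursion cost dominates: T(n) = Θ(n^d) = Θ(n²).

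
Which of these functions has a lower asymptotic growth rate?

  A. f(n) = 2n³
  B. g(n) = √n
B

f(n) = 2n³ is O(n³), while g(n) = √n is O(√n).
Since O(√n) grows slower than O(n³), g(n) is dominated.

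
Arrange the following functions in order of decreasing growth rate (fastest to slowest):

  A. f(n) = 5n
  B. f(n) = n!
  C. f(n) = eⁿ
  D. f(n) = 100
B > C > A > D

Comparing growth rates:
B = n! is O(n!)
C = eⁿ is O(eⁿ)
A = 5n is O(n)
D = 100 is O(1)

Therefore, the order from fastest to slowest is: B > C > A > D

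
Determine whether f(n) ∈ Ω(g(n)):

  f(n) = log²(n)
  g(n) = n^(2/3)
False

f(n) = log²(n) is O(log² n), and g(n) = n^(2/3) is O(n^(2/3)).
Since O(log² n) grows slower than O(n^(2/3)), f(n) = Ω(g(n)) is false.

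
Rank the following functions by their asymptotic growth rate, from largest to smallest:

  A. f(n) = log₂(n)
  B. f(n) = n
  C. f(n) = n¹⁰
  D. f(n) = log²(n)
C > B > D > A

Comparing growth rates:
C = n¹⁰ is O(n¹⁰)
B = n is O(n)
D = log²(n) is O(log² n)
A = log₂(n) is O(log n)

Therefore, the order from fastest to slowest is: C > B > D > A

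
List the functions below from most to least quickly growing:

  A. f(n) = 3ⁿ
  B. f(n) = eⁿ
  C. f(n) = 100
A > B > C

Comparing growth rates:
A = 3ⁿ is O(3ⁿ)
B = eⁿ is O(eⁿ)
C = 100 is O(1)

Therefore, the order from fastest to slowest is: A > B > C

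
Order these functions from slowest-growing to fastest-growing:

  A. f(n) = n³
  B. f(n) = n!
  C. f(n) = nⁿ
A < B < C

Comparing growth rates:
A = n³ is O(n³)
B = n! is O(n!)
C = nⁿ is O(nⁿ)

Therefore, the order from slowest to fastest is: A < B < C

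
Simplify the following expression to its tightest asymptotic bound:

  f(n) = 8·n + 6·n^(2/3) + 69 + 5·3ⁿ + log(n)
Θ(3ⁿ)

Order the terms by growth rate: 69 ≺ log(n) ≺ 6·n^(2/3) ≺ 8·n ≺ 5·3ⁿ.
The fastest-growing term 5·3ⁿ dominates as n → ∞; dropping its constant factor gives Θ(3ⁿ).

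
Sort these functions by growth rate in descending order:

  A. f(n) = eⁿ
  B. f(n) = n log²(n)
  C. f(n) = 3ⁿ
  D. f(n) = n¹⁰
C > A > D > B

Comparing growth rates:
C = 3ⁿ is O(3ⁿ)
A = eⁿ is O(eⁿ)
D = n¹⁰ is O(n¹⁰)
B = n log²(n) is O(n log² n)

Therefore, the order from fastest to slowest is: C > A > D > B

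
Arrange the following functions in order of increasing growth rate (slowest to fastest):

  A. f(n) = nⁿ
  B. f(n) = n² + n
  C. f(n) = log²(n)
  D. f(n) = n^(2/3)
C < D < B < A

Comparing growth rates:
C = log²(n) is O(log² n)
D = n^(2/3) is O(n^(2/3))
B = n² + n is O(n²)
A = nⁿ is O(nⁿ)

Therefore, the order from slowest to fastest is: C < D < B < A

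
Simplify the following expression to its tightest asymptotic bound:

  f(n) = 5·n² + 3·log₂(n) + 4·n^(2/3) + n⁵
Θ(n⁵)

Order the terms by growth rate: 3·log₂(n) ≺ 4·n^(2/3) ≺ 5·n² ≺ n⁵.
The fastest-growing term n⁵ dominates as n → ∞; dropping its constant factor gives Θ(n⁵).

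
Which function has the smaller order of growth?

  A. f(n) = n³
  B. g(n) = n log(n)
B

f(n) = n³ is O(n³), while g(n) = n log(n) is O(n log n).
Since O(n log n) grows slower than O(n³), g(n) is dominated.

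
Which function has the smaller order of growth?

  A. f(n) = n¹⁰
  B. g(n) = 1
B

f(n) = n¹⁰ is O(n¹⁰), while g(n) = 1 is O(1).
Since O(1) grows slower than O(n¹⁰), g(n) is dominated.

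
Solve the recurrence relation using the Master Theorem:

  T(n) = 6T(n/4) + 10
Θ(n^log₄(6))

Master Theorem: a = 6, b = 4, f(n) = 10.
Compute the critical exponent d = log₄(6) = 1.292.
Compare f(n) = Θ(1) against n^d:
  k = 0 < d = 1.292, so f(n) = O(n^(d-ε)) — Case 1.
  The recursion cost dominates: T(n) = Θ(n^d) = Θ(n^log₄(6)).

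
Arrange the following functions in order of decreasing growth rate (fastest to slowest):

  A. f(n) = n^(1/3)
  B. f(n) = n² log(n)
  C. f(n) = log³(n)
B > A > C

Comparing growth rates:
B = n² log(n) is O(n² log n)
A = n^(1/3) is O(n^(1/3))
C = log³(n) is O(log³ n)

Therefore, the order from fastest to slowest is: B > A > C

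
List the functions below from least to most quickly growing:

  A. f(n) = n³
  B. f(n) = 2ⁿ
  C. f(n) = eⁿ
A < B < C

Comparing growth rates:
A = n³ is O(n³)
B = 2ⁿ is O(2ⁿ)
C = eⁿ is O(eⁿ)

Therefore, the order from slowest to fastest is: A < B < C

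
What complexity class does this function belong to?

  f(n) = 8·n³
O(n³)

The dominant term in 8·n³ is 8·n³, which is Θ(n³).
Constants are absorbed, so the tightest bound is O(n³).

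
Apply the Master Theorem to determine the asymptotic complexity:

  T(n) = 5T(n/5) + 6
Θ(n)

Master Theorem: a = 5, b = 5, f(n) = 6.
Compute the critical exponent d = log₅(5) = 1.
Compare f(n) = Θ(1) against n^d:
  k = 0 < d = 1, so f(n) = O(n^(d-ε)) — Case 1.
  The recursion cost dominates: T(n) = Θ(n^d) = Θ(n).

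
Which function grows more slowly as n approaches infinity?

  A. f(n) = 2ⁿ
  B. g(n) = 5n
B

f(n) = 2ⁿ is O(2ⁿ), while g(n) = 5n is O(n).
Since O(n) grows slower than O(2ⁿ), g(n) is dominated.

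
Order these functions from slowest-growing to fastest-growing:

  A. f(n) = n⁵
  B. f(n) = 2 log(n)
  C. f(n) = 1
C < B < A

Comparing growth rates:
C = 1 is O(1)
B = 2 log(n) is O(log n)
A = n⁵ is O(n⁵)

Therefore, the order from slowest to fastest is: C < B < A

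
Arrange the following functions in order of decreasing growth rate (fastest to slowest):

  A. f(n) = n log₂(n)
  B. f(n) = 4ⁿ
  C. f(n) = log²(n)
B > A > C

Comparing growth rates:
B = 4ⁿ is O(4ⁿ)
A = n log₂(n) is O(n log n)
C = log²(n) is O(log² n)

Therefore, the order from fastest to slowest is: B > A > C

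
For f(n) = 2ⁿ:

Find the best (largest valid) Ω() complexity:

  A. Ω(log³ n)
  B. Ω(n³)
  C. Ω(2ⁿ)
C

f(n) = 2ⁿ is Ω(2ⁿ).
All listed options are valid Big-Ω bounds (lower bounds),
but Ω(2ⁿ) is the tightest (largest valid bound).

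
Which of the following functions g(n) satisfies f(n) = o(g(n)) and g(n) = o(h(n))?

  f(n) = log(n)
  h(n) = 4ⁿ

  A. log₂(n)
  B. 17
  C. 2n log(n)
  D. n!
C

We need g(n) with log(n) = o(g(n)) and g(n) = o(4ⁿ), i.e. O(log n) ≺ g ≺ O(4ⁿ).
Check each option:
  A. log₂(n) — O(log n) does not grow strictly faster than f(n)
  B. 17 — O(1) does not grow strictly faster than f(n)
  C. 2n log(n) — O(n log n) is strictly between O(log n) and O(4ⁿ) ✓
  D. n! — O(n!) does not grow strictly slower than h(n)

Only option C (2n log(n)) lies strictly between.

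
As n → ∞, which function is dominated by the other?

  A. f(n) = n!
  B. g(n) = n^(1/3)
B

f(n) = n! is O(n!), while g(n) = n^(1/3) is O(n^(1/3)).
Since O(n^(1/3)) grows slower than O(n!), g(n) is dominated.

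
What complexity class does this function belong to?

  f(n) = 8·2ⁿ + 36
O(2ⁿ)

The dominant term in 8·2ⁿ + 36 is 8·2ⁿ, which is Θ(2ⁿ).
Lower-order terms (36) are asymptotically negligible.
Constants are absorbed, so the tightest bound is O(2ⁿ).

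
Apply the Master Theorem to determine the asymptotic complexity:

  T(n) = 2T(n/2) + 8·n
Θ(n log n)

Master Theorem: a = 2, b = 2, f(n) = 8·n.
Compute the critical exponent d = log₂(2) = 1.
Compare f(n) = Θ(n) against n^d:
  k = 1 = d, so f(n) = Θ(n^d) — Case 2.
  Work is balanced across levels: T(n) = Θ(n^d log n) = Θ(n log n).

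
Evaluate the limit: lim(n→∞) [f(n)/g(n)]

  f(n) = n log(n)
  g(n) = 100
∞

Since n log(n) (O(n log n)) grows faster than 100 (O(1)),
the ratio f(n)/g(n) → ∞ as n → ∞.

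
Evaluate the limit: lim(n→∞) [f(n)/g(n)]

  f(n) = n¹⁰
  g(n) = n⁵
∞

Since n¹⁰ (O(n¹⁰)) grows faster than n⁵ (O(n⁵)),
the ratio f(n)/g(n) → ∞ as n → ∞.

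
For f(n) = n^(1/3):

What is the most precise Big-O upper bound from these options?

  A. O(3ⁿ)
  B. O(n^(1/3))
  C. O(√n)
B

f(n) = n^(1/3) is O(n^(1/3)).
All listed options are valid Big-O bounds (upper bounds),
but O(n^(1/3)) is the tightest (smallest valid bound).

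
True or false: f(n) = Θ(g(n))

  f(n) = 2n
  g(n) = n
True

f(n) = 2n and g(n) = n are both O(n).
Since they have the same asymptotic growth rate, f(n) = Θ(g(n)) is true.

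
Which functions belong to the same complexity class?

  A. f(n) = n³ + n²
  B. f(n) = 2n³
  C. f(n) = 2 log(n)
A and B

Examining each function:
  A. n³ + n² is O(n³)
  B. 2n³ is O(n³)
  C. 2 log(n) is O(log n)

Functions A and B both have the same complexity class.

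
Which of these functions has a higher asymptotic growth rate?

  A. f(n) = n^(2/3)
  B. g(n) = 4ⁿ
B

f(n) = n^(2/3) is O(n^(2/3)), while g(n) = 4ⁿ is O(4ⁿ).
Since O(4ⁿ) grows faster than O(n^(2/3)), g(n) dominates.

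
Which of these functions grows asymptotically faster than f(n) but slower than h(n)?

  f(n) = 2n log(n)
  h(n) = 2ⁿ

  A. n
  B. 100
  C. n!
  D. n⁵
D

We need g(n) with 2n log(n) = o(g(n)) and g(n) = o(2ⁿ), i.e. O(n log n) ≺ g ≺ O(2ⁿ).
Check each option:
  A. n — O(n) does not grow strictly faster than f(n)
  B. 100 — O(1) does not grow strictly faster than f(n)
  C. n! — O(n!) does not grow strictly slower than h(n)
  D. n⁵ — O(n⁵) is strictly between O(n log n) and O(2ⁿ) ✓

Only option D (n⁵) lies strictly between.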